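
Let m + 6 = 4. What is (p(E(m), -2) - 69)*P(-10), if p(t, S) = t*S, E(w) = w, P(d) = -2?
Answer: 130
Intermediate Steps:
m = -2 (m = -6 + 4 = -2)
p(t, S) = S*t
(p(E(m), -2) - 69)*P(-10) = (-2*(-2) - 69)*(-2) = (4 - 69)*(-2) = -65*(-2) = 130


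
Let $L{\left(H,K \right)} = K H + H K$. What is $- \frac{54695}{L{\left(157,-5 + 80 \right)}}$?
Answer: $- \frac{10939}{4710} \approx -2.3225$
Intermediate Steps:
$L{\left(H,K \right)} = 2 H K$ ($L{\left(H,K \right)} = H K + H K = 2 H K$)
$- \frac{54695}{L{\left(157,-5 + 80 \right)}} = - \frac{54695}{2 \cdot 157 \left(-5 + 80\right)} = - \frac{54695}{2 \cdot 157 \cdot 75} = - \frac{54695}{23550} = \left(-54695\right) \frac{1}{23550} = - \frac{10939}{4710}$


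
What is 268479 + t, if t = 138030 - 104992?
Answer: 301517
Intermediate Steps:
t = 33038
268479 + t = 268479 + 33038 = 301517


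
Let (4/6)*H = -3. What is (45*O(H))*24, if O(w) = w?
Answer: -4860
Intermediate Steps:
H = -9/2 (H = (3/2)*(-3) = -9/2 ≈ -4.5000)
(45*O(H))*24 = (45*(-9/2))*24 = -405/2*24 = -4860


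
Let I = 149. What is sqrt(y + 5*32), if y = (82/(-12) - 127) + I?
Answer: sqrt(6306)/6 ≈ 13.235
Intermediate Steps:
y = 91/6 (y = (82/(-12) - 127) + 149 = (82*(-1/12) - 127) + 149 = (-41/6 - 127) + 149 = -803/6 + 149 = 91/6 ≈ 15.167)
sqrt(y + 5*32) = sqrt(91/6 + 5*32) = sqrt(91/6 + 160) = sqrt(1051/6) = sqrt(6306)/6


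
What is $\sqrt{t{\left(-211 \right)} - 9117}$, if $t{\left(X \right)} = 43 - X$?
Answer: $i \sqrt{8863} \approx 94.144 i$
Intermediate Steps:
$\sqrt{t{\left(-211 \right)} - 9117} = \sqrt{\left(43 - -211\right) - 9117} = \sqrt{\left(43 + 211\right) + \left(-13567 + 4450\right)} = \sqrt{254 - 9117} = \sqrt{-8863} = i \sqrt{8863}$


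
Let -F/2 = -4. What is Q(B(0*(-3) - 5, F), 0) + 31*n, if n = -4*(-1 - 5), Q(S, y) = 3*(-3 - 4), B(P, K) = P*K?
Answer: 723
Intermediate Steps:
F = 8 (F = -2*(-4) = 8)
B(P, K) = K*P
Q(S, y) = -21 (Q(S, y) = 3*(-7) = -21)
n = 24 (n = -4*(-6) = 24)
Q(B(0*(-3) - 5, F), 0) + 31*n = -21 + 31*24 = -21 + 744 = 723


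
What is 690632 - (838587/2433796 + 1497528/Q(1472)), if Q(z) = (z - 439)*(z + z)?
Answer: 159741770186075701/231298236656 ≈ 6.9063e+5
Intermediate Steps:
Q(z) = 2*z*(-439 + z) (Q(z) = (-439 + z)*(2*z) = 2*z*(-439 + z))
690632 - (838587/2433796 + 1497528/Q(1472)) = 690632 - (838587/2433796 + 1497528/((2*1472*(-439 + 1472)))) = 690632 - (838587*(1/2433796) + 1497528/((2*1472*1033))) = 690632 - (838587/2433796 + 1497528/3041152) = 690632 - (838587/2433796 + 1497528*(1/3041152)) = 690632 - (838587/2433796 + 187191/380144) = 690632 - 1*193592130891/231298236656 = 690632 - 193592130891/231298236656 = 159741770186075701/231298236656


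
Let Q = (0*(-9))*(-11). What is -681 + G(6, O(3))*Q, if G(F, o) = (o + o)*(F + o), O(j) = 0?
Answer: -681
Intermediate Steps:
G(F, o) = 2*o*(F + o) (G(F, o) = (2*o)*(F + o) = 2*o*(F + o))
Q = 0 (Q = 0*(-11) = 0)
-681 + G(6, O(3))*Q = -681 + (2*0*(6 + 0))*0 = -681 + (2*0*6)*0 = -681 + 0*0 = -681 + 0 = -681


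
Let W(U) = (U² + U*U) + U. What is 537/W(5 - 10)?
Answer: 179/15 ≈ 11.933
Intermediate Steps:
W(U) = U + 2*U² (W(U) = (U² + U²) + U = 2*U² + U = U + 2*U²)
537/W(5 - 10) = 537/(((5 - 10)*(1 + 2*(5 - 10)))) = 537/((-5*(1 + 2*(-5)))) = 537/((-5*(1 - 10))) = 537/((-5*(-9))) = 537/45 = 537*(1/45) = 179/15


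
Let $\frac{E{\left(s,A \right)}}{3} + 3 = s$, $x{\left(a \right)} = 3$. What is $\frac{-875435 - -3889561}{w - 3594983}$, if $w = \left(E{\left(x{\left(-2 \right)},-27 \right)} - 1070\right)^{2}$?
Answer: $- \frac{3014126}{2450083} \approx -1.2302$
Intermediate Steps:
$E{\left(s,A \right)} = -9 + 3 s$
$w = 1144900$ ($w = \left(\left(-9 + 3 \cdot 3\right) - 1070\right)^{2} = \left(\left(-9 + 9\right) - 1070\right)^{2} = \left(0 - 1070\right)^{2} = \left(-1070\right)^{2} = 1144900$)
$\frac{-875435 - -3889561}{w - 3594983} = \frac{-875435 - -3889561}{1144900 - 3594983} = \frac{-875435 + 3889561}{-2450083} = 3014126 \left(- \frac{1}{2450083}\right) = - \frac{3014126}{2450083}$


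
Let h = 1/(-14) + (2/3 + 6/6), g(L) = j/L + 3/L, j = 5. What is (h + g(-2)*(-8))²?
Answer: 1990921/1764 ≈ 1128.6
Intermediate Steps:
g(L) = 8/L (g(L) = 5/L + 3/L = 8/L)
h = 67/42 (h = -1/14 + (2*(⅓) + 6*(⅙)) = -1/14 + (⅔ + 1) = -1/14 + 5/3 = 67/42 ≈ 1.5952)
(h + g(-2)*(-8))² = (67/42 + (8/(-2))*(-8))² = (67/42 + (8*(-½))*(-8))² = (67/42 - 4*(-8))² = (67/42 + 32)² = (1411/42)² = 1990921/1764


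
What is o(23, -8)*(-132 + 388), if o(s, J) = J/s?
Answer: -2048/23 ≈ -89.043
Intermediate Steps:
o(23, -8)*(-132 + 388) = (-8/23)*(-132 + 388) = -8*1/23*256 = -8/23*256 = -2048/23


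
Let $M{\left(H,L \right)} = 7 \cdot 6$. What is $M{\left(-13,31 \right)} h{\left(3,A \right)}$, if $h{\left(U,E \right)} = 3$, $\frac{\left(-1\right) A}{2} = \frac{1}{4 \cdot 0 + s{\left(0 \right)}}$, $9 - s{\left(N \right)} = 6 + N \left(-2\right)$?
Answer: $126$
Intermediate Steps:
$s{\left(N \right)} = 3 + 2 N$ ($s{\left(N \right)} = 9 - \left(6 + N \left(-2\right)\right) = 9 - \left(6 - 2 N\right) = 9 + \left(-6 + 2 N\right) = 3 + 2 N$)
$A = - \frac{2}{3}$ ($A = - \frac{2}{4 \cdot 0 + \left(3 + 2 \cdot 0\right)} = - \frac{2}{0 + \left(3 + 0\right)} = - \frac{2}{0 + 3} = - \frac{2}{3} \approx -0.66667$)
$M{\left(H,L \right)} = 42$
$M{\left(-13,31 \right)} h{\left(3,A \right)} = 42 \cdot 3 = 126$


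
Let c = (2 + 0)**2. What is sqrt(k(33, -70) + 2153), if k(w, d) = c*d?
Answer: sqrt(1873) ≈ 43.278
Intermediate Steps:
c = 4 (c = 2**2 = 4)
k(w, d) = 4*d
sqrt(k(33, -70) + 2153) = sqrt(4*(-70) + 2153) = sqrt(-280 + 2153) = sqrt(1873)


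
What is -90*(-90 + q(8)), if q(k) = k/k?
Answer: 8010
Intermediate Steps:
q(k) = 1
-90*(-90 + q(8)) = -90*(-90 + 1) = -90*(-89) = 8010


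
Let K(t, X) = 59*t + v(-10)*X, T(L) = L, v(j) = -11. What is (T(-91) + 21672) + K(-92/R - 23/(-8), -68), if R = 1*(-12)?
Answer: 550823/24 ≈ 22951.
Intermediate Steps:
R = -12
K(t, X) = -11*X + 59*t (K(t, X) = 59*t - 11*X = -11*X + 59*t)
(T(-91) + 21672) + K(-92/R - 23/(-8), -68) = (-91 + 21672) + (-11*(-68) + 59*(-92/(-12) - 23/(-8))) = 21581 + (748 + 59*(-92*(-1/12) - 23*(-⅛))) = 21581 + (748 + 59*(23/3 + 23/8)) = 21581 + (748 + 59*(253/24)) = 21581 + (748 + 14927/24) = 21581 + 32879/24 = 550823/24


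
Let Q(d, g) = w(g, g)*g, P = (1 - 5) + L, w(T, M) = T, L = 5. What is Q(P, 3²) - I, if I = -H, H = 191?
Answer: 272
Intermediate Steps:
P = 1 (P = (1 - 5) + 5 = -4 + 5 = 1)
Q(d, g) = g² (Q(d, g) = g*g = g²)
I = -191 (I = -1*191 = -191)
Q(P, 3²) - I = (3²)² - 1*(-191) = 9² + 191 = 81 + 191 = 272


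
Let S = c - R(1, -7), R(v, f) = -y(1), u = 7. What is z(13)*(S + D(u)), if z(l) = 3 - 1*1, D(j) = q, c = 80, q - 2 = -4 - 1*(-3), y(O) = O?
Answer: 164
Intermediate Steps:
q = 1 (q = 2 + (-4 - 1*(-3)) = 2 + (-4 + 3) = 2 - 1 = 1)
D(j) = 1
R(v, f) = -1 (R(v, f) = -1*1 = -1)
z(l) = 2 (z(l) = 3 - 1 = 2)
S = 81 (S = 80 - 1*(-1) = 80 + 1 = 81)
z(13)*(S + D(u)) = 2*(81 + 1) = 2*82 = 164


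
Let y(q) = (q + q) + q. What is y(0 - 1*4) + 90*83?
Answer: 7458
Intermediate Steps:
y(q) = 3*q (y(q) = 2*q + q = 3*q)
y(0 - 1*4) + 90*83 = 3*(0 - 1*4) + 90*83 = 3*(0 - 4) + 7470 = 3*(-4) + 7470 = -12 + 7470 = 7458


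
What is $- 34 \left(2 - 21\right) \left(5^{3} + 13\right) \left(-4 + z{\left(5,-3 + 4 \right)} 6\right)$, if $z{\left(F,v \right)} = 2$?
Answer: $713184$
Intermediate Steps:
$- 34 \left(2 - 21\right) \left(5^{3} + 13\right) \left(-4 + z{\left(5,-3 + 4 \right)} 6\right) = - 34 \left(2 - 21\right) \left(5^{3} + 13\right) \left(-4 + 2 \cdot 6\right) = - 34 \left(- 19 \left(125 + 13\right)\right) \left(-4 + 12\right) = - 34 \left(\left(-19\right) 138\right) 8 = \left(-34\right) \left(-2622\right) 8 = 89148 \cdot 8 = 713184$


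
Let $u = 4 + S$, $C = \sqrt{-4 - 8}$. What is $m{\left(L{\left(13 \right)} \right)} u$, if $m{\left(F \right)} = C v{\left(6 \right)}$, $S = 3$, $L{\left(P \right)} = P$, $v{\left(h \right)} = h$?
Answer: $84 i \sqrt{3} \approx 145.49 i$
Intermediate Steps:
$C = 2 i \sqrt{3}$ ($C = \sqrt{-12} = 2 i \sqrt{3} \approx 3.4641 i$)
$m{\left(F \right)} = 12 i \sqrt{3}$ ($m{\left(F \right)} = 2 i \sqrt{3} \cdot 6 = 12 i \sqrt{3}$)
$u = 7$ ($u = 4 + 3 = 7$)
$m{\left(L{\left(13 \right)} \right)} u = 12 i \sqrt{3} \cdot 7 = 84 i \sqrt{3}$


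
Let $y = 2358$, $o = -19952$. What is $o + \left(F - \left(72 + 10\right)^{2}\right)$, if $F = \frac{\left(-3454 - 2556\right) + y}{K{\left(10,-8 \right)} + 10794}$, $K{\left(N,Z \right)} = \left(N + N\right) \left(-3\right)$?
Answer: $- \frac{143171918}{5367} \approx -26676.0$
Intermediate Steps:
$K{\left(N,Z \right)} = - 6 N$ ($K{\left(N,Z \right)} = 2 N \left(-3\right) = - 6 N$)
$F = - \frac{1826}{5367}$ ($F = \frac{\left(-3454 - 2556\right) + 2358}{\left(-6\right) 10 + 10794} = \frac{-6010 + 2358}{-60 + 10794} = - \frac{3652}{10734} = \left(-3652\right) \frac{1}{10734} = - \frac{1826}{5367} \approx -0.34023$)
$o + \left(F - \left(72 + 10\right)^{2}\right) = -19952 - \left(\frac{1826}{5367} + \left(72 + 10\right)^{2}\right) = -19952 - \frac{36089534}{5367} = - \frac{143171918}{5367}$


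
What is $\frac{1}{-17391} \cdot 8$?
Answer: $- \frac{8}{17391} \approx -0.00046001$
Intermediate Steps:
$\frac{1}{-17391} \cdot 8 = \left(- \frac{1}{17391}\right) 8 = - \frac{8}{17391}$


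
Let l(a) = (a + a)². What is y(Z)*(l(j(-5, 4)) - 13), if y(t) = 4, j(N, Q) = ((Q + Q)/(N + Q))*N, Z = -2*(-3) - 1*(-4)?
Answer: 25548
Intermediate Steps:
Z = 10 (Z = 6 + 4 = 10)
j(N, Q) = 2*N*Q/(N + Q) (j(N, Q) = ((2*Q)/(N + Q))*N = (2*Q/(N + Q))*N = 2*N*Q/(N + Q))
l(a) = 4*a² (l(a) = (2*a)² = 4*a²)
y(Z)*(l(j(-5, 4)) - 13) = 4*(4*(2*(-5)*4/(-5 + 4))² - 13) = 4*(4*(2*(-5)*4/(-1))² - 13) = 4*(4*(2*(-5)*4*(-1))² - 13) = 4*(4*40² - 13) = 4*(4*1600 - 13) = 4*(6400 - 13) = 4*6387 = 25548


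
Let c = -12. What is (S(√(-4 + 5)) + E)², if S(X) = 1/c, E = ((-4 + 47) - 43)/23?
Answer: 1/144 ≈ 0.0069444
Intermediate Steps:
E = 0 (E = (43 - 43)*(1/23) = 0*(1/23) = 0)
S(X) = -1/12 (S(X) = 1/(-12) = -1/12)
(S(√(-4 + 5)) + E)² = (-1/12 + 0)² = (-1/12)² = 1/144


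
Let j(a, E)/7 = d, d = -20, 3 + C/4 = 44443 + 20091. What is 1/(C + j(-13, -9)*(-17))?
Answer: 1/260504 ≈ 3.8387e-6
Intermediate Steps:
C = 258124 (C = -12 + 4*(44443 + 20091) = -12 + 4*64534 = -12 + 258136 = 258124)
j(a, E) = -140 (j(a, E) = 7*(-20) = -140)
1/(C + j(-13, -9)*(-17)) = 1/(258124 - 140*(-17)) = 1/(258124 + 2380) = 1/260504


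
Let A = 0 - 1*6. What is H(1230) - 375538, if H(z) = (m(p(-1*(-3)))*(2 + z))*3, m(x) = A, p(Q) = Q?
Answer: -397714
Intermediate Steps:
A = -6 (A = 0 - 6 = -6)
m(x) = -6
H(z) = -36 - 18*z (H(z) = -6*(2 + z)*3 = (-12 - 6*z)*3 = -36 - 18*z)
H(1230) - 375538 = (-36 - 18*1230) - 375538 = (-36 - 22140) - 375538 = -22176 - 375538 = -397714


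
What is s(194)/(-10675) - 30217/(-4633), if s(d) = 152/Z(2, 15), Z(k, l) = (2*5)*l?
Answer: 590052037/90470625 ≈ 6.5220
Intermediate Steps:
Z(k, l) = 10*l
s(d) = 76/75 (s(d) = 152/((10*15)) = 152/150 = 152*(1/150) = 76/75)
s(194)/(-10675) - 30217/(-4633) = (76/75)/(-10675) - 30217/(-4633) = (76/75)*(-1/10675) - 30217*(-1/4633) = -76/800625 + 737/113 = 590052037/90470625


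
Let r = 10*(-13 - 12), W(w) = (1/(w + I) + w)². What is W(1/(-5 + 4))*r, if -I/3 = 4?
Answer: -49000/169 ≈ -289.94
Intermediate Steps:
I = -12 (I = -3*4 = -12)
W(w) = (w + 1/(-12 + w))² (W(w) = (1/(w - 12) + w)² = (1/(-12 + w) + w)² = (w + 1/(-12 + w))²)
r = -250 (r = 10*(-25) = -250)
W(1/(-5 + 4))*r = ((1 + (1/(-5 + 4))² - 12/(-5 + 4))²/(-12 + 1/(-5 + 4))²)*(-250) = ((1 + (1/(-1))² - 12/(-1))²/(-12 + 1/(-1))²)*(-250) = ((1 + (-1)² - 12*(-1))²/(-12 - 1)²)*(-250) = ((1 + 1 + 12)²/(-13)²)*(-250) = ((1/169)*14²)*(-250) = ((1/169)*196)*(-250) = (196/169)*(-250) = -49000/169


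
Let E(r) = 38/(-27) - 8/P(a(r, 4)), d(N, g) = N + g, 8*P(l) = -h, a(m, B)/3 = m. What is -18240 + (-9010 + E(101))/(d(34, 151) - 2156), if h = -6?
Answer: -970434484/53217 ≈ -18235.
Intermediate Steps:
a(m, B) = 3*m
P(l) = ¾ (P(l) = (-1*(-6))/8 = (⅛)*6 = ¾)
E(r) = -326/27 (E(r) = 38/(-27) - 8/¾ = 38*(-1/27) - 8*4/3 = -38/27 - 32/3 = -326/27)
-18240 + (-9010 + E(101))/(d(34, 151) - 2156) = -18240 + (-9010 - 326/27)/((34 + 151) - 2156) = -18240 - 243596/(27*(185 - 2156)) = -18240 - 243596/27/(-1971) = -18240 - 243596/27*(-1/1971) = -18240 + 243596/53217 = -970434484/53217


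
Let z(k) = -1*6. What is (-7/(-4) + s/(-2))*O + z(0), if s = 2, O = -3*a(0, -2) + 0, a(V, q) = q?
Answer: -3/2 ≈ -1.5000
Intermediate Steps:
z(k) = -6
O = 6 (O = -3*(-2) + 0 = 6 + 0 = 6)
(-7/(-4) + s/(-2))*O + z(0) = (-7/(-4) + 2/(-2))*6 - 6 = (-7*(-¼) + 2*(-½))*6 - 6 = (7/4 - 1)*6 - 6 = (¾)*6 - 6 = 9/2 - 6 = -3/2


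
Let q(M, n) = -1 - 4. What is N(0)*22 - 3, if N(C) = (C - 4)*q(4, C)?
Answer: 437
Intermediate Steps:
q(M, n) = -5
N(C) = 20 - 5*C (N(C) = (C - 4)*(-5) = (-4 + C)*(-5) = 20 - 5*C)
N(0)*22 - 3 = (20 - 5*0)*22 - 3 = (20 + 0)*22 - 3 = 20*22 - 3 = 440 - 3 = 437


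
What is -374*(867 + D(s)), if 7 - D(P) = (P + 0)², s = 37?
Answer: 185130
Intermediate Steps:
D(P) = 7 - P² (D(P) = 7 - (P + 0)² = 7 - P²)
-374*(867 + D(s)) = -374*(867 + (7 - 1*37²)) = -374*(867 + (7 - 1*1369)) = -374*(867 + (7 - 1369)) = -374*(867 - 1362) = -374*(-495) = 185130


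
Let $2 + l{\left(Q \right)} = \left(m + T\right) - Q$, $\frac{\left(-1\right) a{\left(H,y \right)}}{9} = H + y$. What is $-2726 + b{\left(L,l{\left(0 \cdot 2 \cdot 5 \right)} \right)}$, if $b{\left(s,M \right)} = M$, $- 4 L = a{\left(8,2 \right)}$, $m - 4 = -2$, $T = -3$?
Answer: $-2729$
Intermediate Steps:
$m = 2$ ($m = 4 - 2 = 2$)
$a{\left(H,y \right)} = - 9 H - 9 y$ ($a{\left(H,y \right)} = - 9 \left(H + y\right) = - 9 H - 9 y$)
$L = \frac{45}{2}$ ($L = - \frac{\left(-9\right) 8 - 18}{4} = - \frac{-72 - 18}{4} = \left(- \frac{1}{4}\right) \left(-90\right) = \frac{45}{2} \approx 22.5$)
$l{\left(Q \right)} = -3 - Q$ ($l{\left(Q \right)} = -2 - \left(1 + Q\right) = -3 - Q$)
$-2726 + b{\left(L,l{\left(0 \cdot 2 \cdot 5 \right)} \right)} = -2726 - \left(3 + 0 \cdot 2 \cdot 5\right) = -2726 - \left(3 + 0 \cdot 5\right) = -2726 - 3 = -2729$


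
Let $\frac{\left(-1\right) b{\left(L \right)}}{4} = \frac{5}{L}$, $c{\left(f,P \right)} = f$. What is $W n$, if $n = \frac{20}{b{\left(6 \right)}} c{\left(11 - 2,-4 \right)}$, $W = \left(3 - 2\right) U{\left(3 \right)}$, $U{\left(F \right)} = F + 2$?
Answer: $-270$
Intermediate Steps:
$U{\left(F \right)} = 2 + F$
$b{\left(L \right)} = - \frac{20}{L}$ ($b{\left(L \right)} = - 4 \frac{5}{L} = - \frac{20}{L}$)
$W = 5$ ($W = \left(3 - 2\right) \left(2 + 3\right) = 1 \cdot 5 = 5$)
$n = -54$ ($n = \frac{20}{\left(-20\right) \frac{1}{6}} \left(11 - 2\right) = \frac{20}{- \frac{10}{3}} \cdot 9 = 20 \left(- \frac{3}{10}\right) 9 = \left(-6\right) 9 = -54$)
$W n = 5 \left(-54\right) = -270$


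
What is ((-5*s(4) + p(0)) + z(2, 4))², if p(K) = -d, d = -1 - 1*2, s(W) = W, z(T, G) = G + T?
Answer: 121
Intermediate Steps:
d = -3 (d = -1 - 2 = -3)
p(K) = 3 (p(K) = -1*(-3) = 3)
((-5*s(4) + p(0)) + z(2, 4))² = ((-5*4 + 3) + (4 + 2))² = ((-20 + 3) + 6)² = (-17 + 6)² = (-11)² = 121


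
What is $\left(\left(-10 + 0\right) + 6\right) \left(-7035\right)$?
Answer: $28140$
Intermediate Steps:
$\left(\left(-10 + 0\right) + 6\right) \left(-7035\right) = \left(-10 + 6\right) \left(-7035\right) = \left(-4\right) \left(-7035\right) = 28140$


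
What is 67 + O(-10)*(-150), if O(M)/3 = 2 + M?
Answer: 3667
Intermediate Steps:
O(M) = 6 + 3*M (O(M) = 3*(2 + M) = 6 + 3*M)
67 + O(-10)*(-150) = 67 + (6 + 3*(-10))*(-150) = 67 + (6 - 30)*(-150) = 67 - 24*(-150) = 67 + 3600 = 3667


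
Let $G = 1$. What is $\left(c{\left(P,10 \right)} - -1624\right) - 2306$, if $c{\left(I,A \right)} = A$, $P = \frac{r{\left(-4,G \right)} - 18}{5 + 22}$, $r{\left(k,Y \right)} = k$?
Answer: $-672$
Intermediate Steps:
$P = - \frac{22}{27}$ ($P = \frac{-4 - 18}{5 + 22} = - \frac{22}{27} \approx -0.81481$)
$\left(c{\left(P,10 \right)} - -1624\right) - 2306 = \left(10 - -1624\right) - 2306 = \left(10 + 1624\right) - 2306 = 1634 - 2306 = -672$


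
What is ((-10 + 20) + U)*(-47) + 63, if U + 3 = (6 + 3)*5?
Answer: -2381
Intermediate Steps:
U = 42 (U = -3 + (6 + 3)*5 = -3 + 9*5 = -3 + 45 = 42)
((-10 + 20) + U)*(-47) + 63 = ((-10 + 20) + 42)*(-47) + 63 = (10 + 42)*(-47) + 63 = 52*(-47) + 63 = -2444 + 63 = -2381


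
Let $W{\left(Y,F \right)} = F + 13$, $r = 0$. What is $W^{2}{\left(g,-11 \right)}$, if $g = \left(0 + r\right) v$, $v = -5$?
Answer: $4$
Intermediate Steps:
$g = 0$ ($g = \left(0 + 0\right) \left(-5\right) = 0 \left(-5\right) = 0$)
$W{\left(Y,F \right)} = 13 + F$
$W^{2}{\left(g,-11 \right)} = \left(13 - 11\right)^{2} = 2^{2} = 4$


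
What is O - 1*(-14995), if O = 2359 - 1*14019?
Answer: 3335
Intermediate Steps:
O = -11660 (O = 2359 - 14019 = -11660)
O - 1*(-14995) = -11660 - 1*(-14995) = -11660 + 14995 = 3335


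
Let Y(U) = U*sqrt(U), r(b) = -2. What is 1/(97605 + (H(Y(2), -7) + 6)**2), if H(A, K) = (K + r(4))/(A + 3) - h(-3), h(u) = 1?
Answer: 98737/9747740641 + 792*sqrt(2)/9747740641 ≈ 1.0244e-5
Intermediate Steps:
Y(U) = U**(3/2)
H(A, K) = -1 + (-2 + K)/(3 + A) (H(A, K) = (K - 2)/(A + 3) - 1*1 = (-2 + K)/(3 + A) - 1 = -1 + (-2 + K)/(3 + A))
1/(97605 + (H(Y(2), -7) + 6)**2) = 1/(97605 + ((-5 - 7 - 2**(3/2))/(3 + 2**(3/2)) + 6)**2) = 1/(97605 + ((-5 - 7 - 2*sqrt(2))/(3 + 2*sqrt(2)) + 6)**2) = 1/(97605 + ((-12 - 2*sqrt(2))/(3 + 2*sqrt(2)) + 6)**2) = 1/(97605 + (6 + (-12 - 2*sqrt(2))/(3 + 2*sqrt(2)))**2)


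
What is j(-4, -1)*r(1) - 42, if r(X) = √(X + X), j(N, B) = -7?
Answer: -42 - 7*√2 ≈ -51.899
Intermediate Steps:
r(X) = √2*√X (r(X) = √(2*X) = √2*√X)
j(-4, -1)*r(1) - 42 = -7*√2*√1 - 42 = -7*√2 - 42 = -42 - 7*√2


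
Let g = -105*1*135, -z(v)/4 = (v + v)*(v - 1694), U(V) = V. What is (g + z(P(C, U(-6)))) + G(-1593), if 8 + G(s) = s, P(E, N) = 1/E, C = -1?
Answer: -29336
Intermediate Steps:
G(s) = -8 + s
z(v) = -8*v*(-1694 + v) (z(v) = -4*(v + v)*(v - 1694) = -4*2*v*(-1694 + v) = -8*v*(-1694 + v))
g = -14175 (g = -105*135 = -14175)
(g + z(P(C, U(-6)))) + G(-1593) = (-14175 + 8*(1694 - 1/(-1))/(-1)) + (-8 - 1593) = (-14175 + 8*(-1)*(1694 - 1*(-1))) - 1601 = (-14175 + 8*(-1)*(1694 + 1)) - 1601 = (-14175 + 8*(-1)*1695) - 1601 = (-14175 - 13560) - 1601 = -27735 - 1601 = -29336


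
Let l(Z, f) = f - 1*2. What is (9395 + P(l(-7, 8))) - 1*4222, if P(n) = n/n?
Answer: 5174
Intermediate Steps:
l(Z, f) = -2 + f (l(Z, f) = f - 2 = -2 + f)
P(n) = 1
(9395 + P(l(-7, 8))) - 1*4222 = (9395 + 1) - 1*4222 = 9396 - 4222 = 5174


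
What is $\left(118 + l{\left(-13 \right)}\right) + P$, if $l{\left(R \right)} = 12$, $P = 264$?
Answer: $394$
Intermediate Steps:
$\left(118 + l{\left(-13 \right)}\right) + P = \left(118 + 12\right) + 264 = 130 + 264 = 394$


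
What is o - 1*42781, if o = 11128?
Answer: -31653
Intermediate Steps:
o - 1*42781 = 11128 - 1*42781 = 11128 - 42781 = -31653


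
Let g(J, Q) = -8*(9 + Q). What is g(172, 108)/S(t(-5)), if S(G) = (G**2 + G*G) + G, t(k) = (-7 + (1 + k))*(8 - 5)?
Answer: -24/55 ≈ -0.43636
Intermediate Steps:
t(k) = -18 + 3*k (t(k) = (-6 + k)*3 = -18 + 3*k)
g(J, Q) = -72 - 8*Q
S(G) = G + 2*G**2 (S(G) = (G**2 + G**2) + G = 2*G**2 + G = G + 2*G**2)
g(172, 108)/S(t(-5)) = (-72 - 8*108)/(((-18 + 3*(-5))*(1 + 2*(-18 + 3*(-5))))) = (-72 - 864)/(((-18 - 15)*(1 + 2*(-18 - 15)))) = -936*(-1/(33*(1 + 2*(-33)))) = -936*(-1/(33*(1 - 66))) = -936/((-33*(-65))) = -936/2145 = -936*1/2145 = -24/55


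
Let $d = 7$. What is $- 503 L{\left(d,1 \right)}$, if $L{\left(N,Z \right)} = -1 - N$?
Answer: $4024$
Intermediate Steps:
$- 503 L{\left(d,1 \right)} = - 503 \left(-1 - 7\right) = \left(-503\right) \left(-8\right) = 4024$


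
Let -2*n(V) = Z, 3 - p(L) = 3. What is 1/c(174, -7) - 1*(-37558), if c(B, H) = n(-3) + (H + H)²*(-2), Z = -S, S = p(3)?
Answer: 14722735/392 ≈ 37558.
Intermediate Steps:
p(L) = 0 (p(L) = 3 - 1*3 = 3 - 3 = 0)
S = 0
Z = 0 (Z = -1*0 = 0)
n(V) = 0 (n(V) = -½*0 = 0)
c(B, H) = -8*H² (c(B, H) = 0 + (H + H)²*(-2) = 0 + (2*H)²*(-2) = 0 + (4*H²)*(-2) = 0 - 8*H² = -8*H²)
1/c(174, -7) - 1*(-37558) = 1/(-8*(-7)²) - 1*(-37558) = 1/(-8*49) + 37558 = 1/(-392) + 37558 = -1/392 + 37558 = 14722735/392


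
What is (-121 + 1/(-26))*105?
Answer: -330435/26 ≈ -12709.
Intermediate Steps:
(-121 + 1/(-26))*105 = (-121 - 1/26)*105 = -3147/26*105 = -330435/26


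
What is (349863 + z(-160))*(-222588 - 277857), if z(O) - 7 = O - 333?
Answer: -174843972765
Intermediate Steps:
z(O) = -326 + O (z(O) = 7 + (O - 333) = 7 + (-333 + O) = -326 + O)
(349863 + z(-160))*(-222588 - 277857) = (349863 + (-326 - 160))*(-222588 - 277857) = (349863 - 486)*(-500445) = 349377*(-500445) = -174843972765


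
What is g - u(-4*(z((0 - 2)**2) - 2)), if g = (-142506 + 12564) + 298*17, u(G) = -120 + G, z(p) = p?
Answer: -124748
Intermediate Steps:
g = -124876 (g = -129942 + 5066 = -124876)
g - u(-4*(z((0 - 2)**2) - 2)) = -124876 - (-120 - 4*((0 - 2)**2 - 2)) = -124876 - (-120 - 4*((-2)**2 - 2)) = -124876 - (-120 - 4*(4 - 2)) = -124876 - (-120 - 4*2) = -124876 - (-120 - 8) = -124876 - 1*(-128) = -124876 + 128 = -124748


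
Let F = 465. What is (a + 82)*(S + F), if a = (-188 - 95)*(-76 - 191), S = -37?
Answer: 32375204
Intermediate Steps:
a = 75561 (a = -283*(-267) = 75561)
(a + 82)*(S + F) = (75561 + 82)*(-37 + 465) = 75643*428 = 32375204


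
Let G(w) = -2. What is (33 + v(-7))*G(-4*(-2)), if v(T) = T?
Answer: -52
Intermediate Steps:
(33 + v(-7))*G(-4*(-2)) = (33 - 7)*(-2) = 26*(-2) = -52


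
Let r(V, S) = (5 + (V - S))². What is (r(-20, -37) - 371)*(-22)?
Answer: -2486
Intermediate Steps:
r(V, S) = (5 + V - S)²
(r(-20, -37) - 371)*(-22) = ((5 - 20 - 1*(-37))² - 371)*(-22) = ((5 - 20 + 37)² - 371)*(-22) = (22² - 371)*(-22) = (484 - 371)*(-22) = 113*(-22) = -2486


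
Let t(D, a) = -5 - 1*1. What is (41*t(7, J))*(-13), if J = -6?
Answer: 3198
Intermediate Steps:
t(D, a) = -6 (t(D, a) = -5 - 1 = -6)
(41*t(7, J))*(-13) = (41*(-6))*(-13) = -246*(-13) = 3198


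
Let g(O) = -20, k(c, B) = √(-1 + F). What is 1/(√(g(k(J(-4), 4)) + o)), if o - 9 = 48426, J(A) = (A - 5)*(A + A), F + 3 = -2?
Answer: √48415/48415 ≈ 0.0045447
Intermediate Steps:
F = -5 (F = -3 - 2 = -5)
J(A) = 2*A*(-5 + A) (J(A) = (-5 + A)*(2*A) = 2*A*(-5 + A))
k(c, B) = I*√6 (k(c, B) = √(-1 - 5) = √(-6) = I*√6)
o = 48435 (o = 9 + 48426 = 48435)
1/(√(g(k(J(-4), 4)) + o)) = 1/(√(-20 + 48435)) = 1/(√48415) = √48415/48415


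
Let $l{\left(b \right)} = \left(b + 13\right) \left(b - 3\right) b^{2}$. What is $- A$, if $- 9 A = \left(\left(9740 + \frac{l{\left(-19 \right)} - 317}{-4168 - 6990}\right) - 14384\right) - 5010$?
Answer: $- \frac{107766667}{100422} \approx -1073.1$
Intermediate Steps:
$l{\left(b \right)} = b^{2} \left(-3 + b\right) \left(13 + b\right)$ ($l{\left(b \right)} = \left(13 + b\right) \left(-3 + b\right) b^{2} = \left(-3 + b\right) \left(13 + b\right) b^{2} = b^{2} \left(-3 + b\right) \left(13 + b\right)$)
$A = \frac{107766667}{100422}$ ($A = - \frac{\left(\left(9740 + \frac{\left(-19\right)^{2} \left(-39 + \left(-19\right)^{2} + 10 \left(-19\right)\right) - 317}{-4168 - 6990}\right) - 14384\right) - 5010}{9} = - \frac{\left(\left(9740 + \frac{361 \left(-39 + 361 - 190\right) - 317}{-11158}\right) - 14384\right) - 5010}{9} = - \frac{\left(\left(9740 + \left(361 \cdot 132 - 317\right) \left(- \frac{1}{11158}\right)\right) - 14384\right) - 5010}{9} = - \frac{\left(\left(9740 + \left(47652 - 317\right) \left(- \frac{1}{11158}\right)\right) - 14384\right) - 5010}{9} = - \frac{\left(\left(9740 + 47335 \left(- \frac{1}{11158}\right)\right) - 14384\right) - 5010}{9} = - \frac{\left(\left(9740 - \frac{47335}{11158}\right) - 14384\right) - 5010}{9} = - \frac{\left(\frac{108631585}{11158} - 14384\right) - 5010}{9} = - \frac{- \frac{51865087}{11158} - 5010}{9} = \left(- \frac{1}{9}\right) \left(- \frac{107766667}{11158}\right) = \frac{107766667}{100422} \approx 1073.1$)
$- A = \left(-1\right) \frac{107766667}{100422} = - \frac{107766667}{100422}$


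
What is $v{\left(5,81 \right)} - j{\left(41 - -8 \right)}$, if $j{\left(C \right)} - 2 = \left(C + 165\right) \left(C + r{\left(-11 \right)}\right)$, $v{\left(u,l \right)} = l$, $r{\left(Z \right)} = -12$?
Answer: $-7839$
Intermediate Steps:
$j{\left(C \right)} = 2 + \left(-12 + C\right) \left(165 + C\right)$ ($j{\left(C \right)} = 2 + \left(C + 165\right) \left(C - 12\right) = 2 + \left(165 + C\right) \left(-12 + C\right) = 2 + \left(-12 + C\right) \left(165 + C\right)$)
$v{\left(5,81 \right)} - j{\left(41 - -8 \right)} = 81 - \left(-1978 + \left(41 - -8\right)^{2} + 153 \left(41 - -8\right)\right) = 81 - \left(-1978 + \left(41 + 8\right)^{2} + 153 \left(41 + 8\right)\right) = 81 - \left(-1978 + 49^{2} + 153 \cdot 49\right) = 81 - \left(-1978 + 2401 + 7497\right) = 81 - 7920 = -7839$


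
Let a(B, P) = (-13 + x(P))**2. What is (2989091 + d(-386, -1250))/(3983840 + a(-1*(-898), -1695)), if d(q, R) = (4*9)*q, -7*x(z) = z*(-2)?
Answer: 145784555/207325521 ≈ 0.70317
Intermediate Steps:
x(z) = 2*z/7 (x(z) = -z*(-2)/7 = -(-2)*z/7 = 2*z/7)
d(q, R) = 36*q
a(B, P) = (-13 + 2*P/7)**2
(2989091 + d(-386, -1250))/(3983840 + a(-1*(-898), -1695)) = (2989091 + 36*(-386))/(3983840 + (-91 + 2*(-1695))**2/49) = (2989091 - 13896)/(3983840 + (-91 - 3390)**2/49) = 2975195/(3983840 + (1/49)*(-3481)**2) = 2975195/(3983840 + (1/49)*12117361) = 2975195/(3983840 + 12117361/49) = 2975195/(207325521/49) = 2975195*(49/207325521) = 145784555/207325521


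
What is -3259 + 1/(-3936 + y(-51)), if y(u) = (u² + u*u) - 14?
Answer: -4080267/1252 ≈ -3259.0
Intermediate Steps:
y(u) = -14 + 2*u² (y(u) = (u² + u²) - 14 = 2*u² - 14 = -14 + 2*u²)
-3259 + 1/(-3936 + y(-51)) = -3259 + 1/(-3936 + (-14 + 2*(-51)²)) = -3259 + 1/(-3936 + (-14 + 2*2601)) = -3259 + 1/(-3936 + (-14 + 5202)) = -3259 + 1/(-3936 + 5188) = -3259 + 1/1252 = -4080267/1252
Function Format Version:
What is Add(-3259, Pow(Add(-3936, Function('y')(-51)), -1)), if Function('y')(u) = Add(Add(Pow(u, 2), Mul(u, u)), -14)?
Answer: Rational(-4080267, 1252) ≈ -3259.0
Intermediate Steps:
Function('y')(u) = Add(-14, Mul(2, Pow(u, 2))) (Function('y')(u) = Add(Add(Pow(u, 2), Pow(u, 2)), -14) = Add(Mul(2, Pow(u, 2)), -14) = Add(-14, Mul(2, Pow(u, 2))))
Add(-3259, Pow(Add(-3936, Function('y')(-51)), -1)) = Add(-3259, Pow(Add(-3936, Add(-14, Mul(2, Pow(-51, 2)))), -1)) = Add(-3259, Pow(Add(-3936, Add(-14, Mul(2, 2601))), -1)) = Add(-3259, Pow(Add(-3936, Add(-14, 5202)), -1)) = Add(-3259, Pow(Add(-3936, 5188), -1)) = Add(-3259, Pow(1252, -1)) = Add(-3259, Rational(1, 1252)) = Rational(-4080267, 1252)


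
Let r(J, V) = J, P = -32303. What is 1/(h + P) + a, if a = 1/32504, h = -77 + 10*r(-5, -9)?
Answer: -37/527052360 ≈ -7.0202e-8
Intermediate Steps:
h = -127 (h = -77 + 10*(-5) = -77 - 50 = -127)
a = 1/32504 ≈ 3.0765e-5
1/(h + P) + a = 1/(-127 - 32303) + 1/32504 = 1/(-32430) + 1/32504 = -1/32430 + 1/32504 = -37/527052360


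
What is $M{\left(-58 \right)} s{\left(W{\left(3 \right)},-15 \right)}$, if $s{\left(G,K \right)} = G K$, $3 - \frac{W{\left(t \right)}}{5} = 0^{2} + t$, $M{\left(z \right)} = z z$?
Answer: $0$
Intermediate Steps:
$M{\left(z \right)} = z^{2}$
$W{\left(t \right)} = 15 - 5 t$ ($W{\left(t \right)} = 15 - 5 \left(0^{2} + t\right) = 15 - 5 \left(0 + t\right) = 15 - 5 t$)
$M{\left(-58 \right)} s{\left(W{\left(3 \right)},-15 \right)} = \left(-58\right)^{2} \left(15 - 15\right) \left(-15\right) = 3364 \left(15 - 15\right) \left(-15\right) = 3364 \cdot 0 \left(-15\right) = 3364 \cdot 0 = 0$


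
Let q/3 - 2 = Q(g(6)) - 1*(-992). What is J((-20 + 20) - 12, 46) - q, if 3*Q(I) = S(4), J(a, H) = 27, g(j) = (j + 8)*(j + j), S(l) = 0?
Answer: -2955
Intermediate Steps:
g(j) = 2*j*(8 + j) (g(j) = (8 + j)*(2*j) = 2*j*(8 + j))
Q(I) = 0 (Q(I) = (⅓)*0 = 0)
q = 2982 (q = 6 + 3*(0 - 1*(-992)) = 6 + 3*(0 + 992) = 6 + 3*992 = 6 + 2976 = 2982)
J((-20 + 20) - 12, 46) - q = 27 - 1*2982 = 27 - 2982 = -2955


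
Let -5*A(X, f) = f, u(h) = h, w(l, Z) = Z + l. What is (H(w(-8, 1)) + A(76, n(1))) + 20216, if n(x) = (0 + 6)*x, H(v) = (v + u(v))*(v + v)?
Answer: 102054/5 ≈ 20411.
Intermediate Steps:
H(v) = 4*v² (H(v) = (v + v)*(v + v) = (2*v)*(2*v) = 4*v²)
n(x) = 6*x
A(X, f) = -f/5
(H(w(-8, 1)) + A(76, n(1))) + 20216 = (4*(1 - 8)² - 6/5) + 20216 = (4*(-7)² - ⅕*6) + 20216 = (4*49 - 6/5) + 20216 = (196 - 6/5) + 20216 = 974/5 + 20216 = 102054/5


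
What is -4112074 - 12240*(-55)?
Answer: -3438874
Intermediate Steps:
-4112074 - 12240*(-55) = -4112074 + 673200 = -3438874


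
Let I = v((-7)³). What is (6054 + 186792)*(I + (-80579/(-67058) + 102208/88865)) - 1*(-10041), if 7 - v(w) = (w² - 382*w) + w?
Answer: -142684967702896285488/2979554585 ≈ -4.7888e+10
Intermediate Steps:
v(w) = 7 - w² + 381*w (v(w) = 7 - ((w² - 382*w) + w) = 7 - (w² - 381*w) = 7 + (-w² + 381*w) = 7 - w² + 381*w)
I = -248325 (I = 7 - ((-7)³)² + 381*(-7)³ = 7 - 1*(-343)² + 381*(-343) = 7 - 1*117649 - 130683 = 7 - 117649 - 130683 = -248325)
(6054 + 186792)*(I + (-80579/(-67058) + 102208/88865)) - 1*(-10041) = (6054 + 186792)*(-248325 + (-80579/(-67058) + 102208/88865)) - 1*(-10041) = 192846*(-248325 + (-80579*(-1/67058) + 102208*(1/88865))) + 10041 = 192846*(-248325 + (80579/67058 + 102208/88865)) + 10041 = 192846*(-248325 + 14014516899/5959109170) + 10041 = 192846*(-1479781770123351/5959109170) + 10041 = -142684997620603873473/2979554585 + 10041 = -142684967702896285488/2979554585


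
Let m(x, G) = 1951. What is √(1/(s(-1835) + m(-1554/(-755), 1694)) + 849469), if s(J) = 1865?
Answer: √343606812730/636 ≈ 921.67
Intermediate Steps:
√(1/(s(-1835) + m(-1554/(-755), 1694)) + 849469) = √(1/(1865 + 1951) + 849469) = √(1/3816 + 849469) = √(3241573705/3816) = √343606812730/636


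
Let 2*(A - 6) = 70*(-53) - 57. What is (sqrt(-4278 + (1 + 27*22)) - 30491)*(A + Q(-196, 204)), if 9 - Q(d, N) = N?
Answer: 126385195/2 - 4145*I*sqrt(3683)/2 ≈ 6.3193e+7 - 1.2578e+5*I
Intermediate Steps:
Q(d, N) = 9 - N
A = -3755/2 (A = 6 + (70*(-53) - 57)/2 = 6 + (-3710 - 57)/2 = 6 + (1/2)*(-3767) = 6 - 3767/2 = -3755/2 ≈ -1877.5)
(sqrt(-4278 + (1 + 27*22)) - 30491)*(A + Q(-196, 204)) = (sqrt(-4278 + (1 + 27*22)) - 30491)*(-3755/2 + (9 - 1*204)) = (sqrt(-4278 + (1 + 594)) - 30491)*(-3755/2 + (9 - 204)) = (sqrt(-4278 + 595) - 30491)*(-3755/2 - 195) = (sqrt(-3683) - 30491)*(-4145/2) = (I*sqrt(3683) - 30491)*(-4145/2) = (-30491 + I*sqrt(3683))*(-4145/2) = 126385195/2 - 4145*I*sqrt(3683)/2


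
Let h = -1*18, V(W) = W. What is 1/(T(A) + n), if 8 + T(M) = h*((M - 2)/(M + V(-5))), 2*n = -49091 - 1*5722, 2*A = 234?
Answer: -56/1536247 ≈ -3.6452e-5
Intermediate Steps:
A = 117 (A = (½)*234 = 117)
h = -18
n = -54813/2 (n = (-49091 - 1*5722)/2 = (-49091 - 5722)/2 = (½)*(-54813) = -54813/2 ≈ -27407.)
T(M) = -8 - 18*(-2 + M)/(-5 + M) (T(M) = -8 - 18*(M - 2)/(M - 5) = -8 - 18*(-2 + M)/(-5 + M))
1/(T(A) + n) = 1/(2*(38 - 13*117)/(-5 + 117) - 54813/2) = 1/(2*(38 - 1521)/112 - 54813/2) = 1/(2*(1/112)*(-1483) - 54813/2) = 1/(-1483/56 - 54813/2) = 1/(-1536247/56) = -56/1536247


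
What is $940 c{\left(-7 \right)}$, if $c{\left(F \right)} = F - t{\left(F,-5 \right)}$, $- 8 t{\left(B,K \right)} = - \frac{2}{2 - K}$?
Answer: $- \frac{46295}{7} \approx -6613.6$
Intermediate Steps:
$t{\left(B,K \right)} = \frac{1}{4 \left(2 - K\right)}$ ($t{\left(B,K \right)} = - \frac{\left(-2\right) \frac{1}{2 - K}}{8} = \frac{1}{4 \left(2 - K\right)}$)
$c{\left(F \right)} = - \frac{1}{28} + F$ ($c{\left(F \right)} = F - - \frac{1}{-8 + 4 \left(-5\right)} = F - - \frac{1}{-8 - 20} = F - - \frac{1}{-28} = F - \left(-1\right) \left(- \frac{1}{28}\right) = F - \frac{1}{28} = - \frac{1}{28} + F$)
$940 c{\left(-7 \right)} = 940 \left(- \frac{1}{28} - 7\right) = 940 \left(- \frac{197}{28}\right) = - \frac{46295}{7}$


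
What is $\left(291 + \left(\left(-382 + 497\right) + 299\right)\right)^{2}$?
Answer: $497025$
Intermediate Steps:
$\left(291 + \left(\left(-382 + 497\right) + 299\right)\right)^{2} = \left(291 + \left(115 + 299\right)\right)^{2} = \left(291 + 414\right)^{2} = 705^{2} = 497025$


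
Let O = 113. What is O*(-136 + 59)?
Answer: -8701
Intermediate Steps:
O*(-136 + 59) = 113*(-136 + 59) = 113*(-77) = -8701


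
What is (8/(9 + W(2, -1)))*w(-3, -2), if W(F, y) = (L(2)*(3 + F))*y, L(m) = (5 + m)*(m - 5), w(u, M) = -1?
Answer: -4/57 ≈ -0.070175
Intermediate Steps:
L(m) = (-5 + m)*(5 + m) (L(m) = (5 + m)*(-5 + m) = (-5 + m)*(5 + m))
W(F, y) = y*(-63 - 21*F) (W(F, y) = ((-25 + 2²)*(3 + F))*y = ((-25 + 4)*(3 + F))*y = (-21*(3 + F))*y = (-63 - 21*F)*y = y*(-63 - 21*F))
(8/(9 + W(2, -1)))*w(-3, -2) = (8/(9 - 21*(-1)*(3 + 2)))*(-1) = (8/(9 - 21*(-1)*5))*(-1) = (8/(9 + 105))*(-1) = (8/114)*(-1) = (8*(1/114))*(-1) = (4/57)*(-1) = -4/57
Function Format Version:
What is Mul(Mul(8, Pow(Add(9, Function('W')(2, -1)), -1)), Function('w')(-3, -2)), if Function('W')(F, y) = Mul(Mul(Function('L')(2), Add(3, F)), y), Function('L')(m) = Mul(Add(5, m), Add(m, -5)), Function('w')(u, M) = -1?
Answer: Rational(-4, 57) ≈ -0.070175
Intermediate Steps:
Function('L')(m) = Mul(Add(-5, m), Add(5, m)) (Function('L')(m) = Mul(Add(5, m), Add(-5, m)) = Mul(Add(-5, m), Add(5, m)))
Function('W')(F, y) = Mul(y, Add(-63, Mul(-21, F))) (Function('W')(F, y) = Mul(Mul(Add(-25, Pow(2, 2)), Add(3, F)), y) = Mul(Mul(Add(-25, 4), Add(3, F)), y) = Mul(Mul(-21, Add(3, F)), y) = Mul(Add(-63, Mul(-21, F)), y) = Mul(y, Add(-63, Mul(-21, F))))
Mul(Mul(8, Pow(Add(9, Function('W')(2, -1)), -1)), Function('w')(-3, -2)) = Mul(Mul(8, Pow(Add(9, Mul(-21, -1, Add(3, 2))), -1)), -1) = Mul(Mul(8, Pow(Add(9, Mul(-21, -1, 5)), -1)), -1) = Mul(Mul(8, Pow(Add(9, 105), -1)), -1) = Mul(Mul(8, Pow(114, -1)), -1) = Mul(Mul(8, Rational(1, 114)), -1) = Mul(Rational(4, 57), -1) = Rational(-4, 57)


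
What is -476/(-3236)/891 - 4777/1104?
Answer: -1147740329/265261392 ≈ -4.3268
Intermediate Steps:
-476/(-3236)/891 - 4777/1104 = -476*(-1/3236)*(1/891) - 4777*1/1104 = (119/809)*(1/891) - 4777/1104 = 119/720819 - 4777/1104 = -1147740329/265261392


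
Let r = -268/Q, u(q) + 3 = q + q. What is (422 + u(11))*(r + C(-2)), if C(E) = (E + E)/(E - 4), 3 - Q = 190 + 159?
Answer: 109956/173 ≈ 635.58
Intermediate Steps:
u(q) = -3 + 2*q (u(q) = -3 + (q + q) = -3 + 2*q)
Q = -346 (Q = 3 - (190 + 159) = 3 - 1*349 = 3 - 349 = -346)
C(E) = 2*E/(-4 + E) (C(E) = (2*E)/(-4 + E) = 2*E/(-4 + E))
r = 134/173 (r = -268/(-346) = -268*(-1/346) = 134/173 ≈ 0.77457)
(422 + u(11))*(r + C(-2)) = (422 + (-3 + 2*11))*(134/173 + 2*(-2)/(-4 - 2)) = (422 + (-3 + 22))*(134/173 + 2*(-2)/(-6)) = (422 + 19)*(134/173 + 2*(-2)*(-1/6)) = 441*(134/173 + 2/3) = 441*(748/519) = 109956/173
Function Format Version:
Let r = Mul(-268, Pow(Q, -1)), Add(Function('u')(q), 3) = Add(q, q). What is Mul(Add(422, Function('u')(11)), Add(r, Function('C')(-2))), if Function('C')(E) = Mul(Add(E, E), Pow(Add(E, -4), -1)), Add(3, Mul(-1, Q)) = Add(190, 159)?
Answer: Rational(109956, 173) ≈ 635.58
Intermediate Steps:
Function('u')(q) = Add(-3, Mul(2, q)) (Function('u')(q) = Add(-3, Add(q, q)) = Add(-3, Mul(2, q)))
Q = -346 (Q = Add(3, Mul(-1, Add(190, 159))) = Add(3, Mul(-1, 349)) = Add(3, -349) = -346)
Function('C')(E) = Mul(2, E, Pow(Add(-4, E), -1)) (Function('C')(E) = Mul(Mul(2, E), Pow(Add(-4, E), -1)) = Mul(2, E, Pow(Add(-4, E), -1)))
r = Rational(134, 173) (r = Mul(-268, Pow(-346, -1)) = Mul(-268, Rational(-1, 346)) = Rational(134, 173) ≈ 0.77457)
Mul(Add(422, Function('u')(11)), Add(r, Function('C')(-2))) = Mul(Add(422, Add(-3, Mul(2, 11))), Add(Rational(134, 173), Mul(2, -2, Pow(Add(-4, -2), -1)))) = Mul(Add(422, Add(-3, 22)), Add(Rational(134, 173), Mul(2, -2, Pow(-6, -1)))) = Mul(Add(422, 19), Add(Rational(134, 173), Mul(2, -2, Rational(-1, 6)))) = Mul(441, Add(Rational(134, 173), Rational(2, 3))) = Mul(441, Rational(748, 519)) = Rational(109956, 173)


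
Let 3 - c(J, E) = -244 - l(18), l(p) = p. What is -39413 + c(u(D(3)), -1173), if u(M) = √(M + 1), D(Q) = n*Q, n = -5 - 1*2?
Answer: -39148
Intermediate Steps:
n = -7 (n = -5 - 2 = -7)
D(Q) = -7*Q
u(M) = √(1 + M)
c(J, E) = 265 (c(J, E) = 3 - (-244 - 1*18) = 3 - (-244 - 18) = 3 - 1*(-262) = 3 + 262 = 265)
-39413 + c(u(D(3)), -1173) = -39413 + 265 = -39148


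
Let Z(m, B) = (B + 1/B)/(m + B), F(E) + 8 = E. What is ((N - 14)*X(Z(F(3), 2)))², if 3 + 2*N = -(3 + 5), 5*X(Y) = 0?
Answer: 0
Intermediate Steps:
F(E) = -8 + E
Z(m, B) = (B + 1/B)/(B + m)
X(Y) = 0 (X(Y) = (⅕)*0 = 0)
N = -11/2 (N = -3/2 + (-(3 + 5))/2 = -3/2 + (-1*8)/2 = -3/2 + (½)*(-8) = -3/2 - 4 = -11/2 ≈ -5.5000)
((N - 14)*X(Z(F(3), 2)))² = ((-11/2 - 14)*0)² = (-39/2*0)² = 0² = 0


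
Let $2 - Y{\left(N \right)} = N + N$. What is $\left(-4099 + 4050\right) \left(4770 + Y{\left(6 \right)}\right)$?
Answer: $-233240$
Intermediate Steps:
$Y{\left(N \right)} = 2 - 2 N$ ($Y{\left(N \right)} = 2 - \left(N + N\right) = 2 - 2 N$)
$\left(-4099 + 4050\right) \left(4770 + Y{\left(6 \right)}\right) = \left(-4099 + 4050\right) \left(4770 + \left(2 - 12\right)\right) = - 49 \left(4770 + \left(2 - 12\right)\right) = - 49 \left(4770 - 10\right) = \left(-49\right) 4760 = -233240$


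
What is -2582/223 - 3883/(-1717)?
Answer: -3567385/382891 ≈ -9.3170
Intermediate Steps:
-2582/223 - 3883/(-1717) = -2582*1/223 - 3883*(-1/1717) = -2582/223 + 3883/1717 = -3567385/382891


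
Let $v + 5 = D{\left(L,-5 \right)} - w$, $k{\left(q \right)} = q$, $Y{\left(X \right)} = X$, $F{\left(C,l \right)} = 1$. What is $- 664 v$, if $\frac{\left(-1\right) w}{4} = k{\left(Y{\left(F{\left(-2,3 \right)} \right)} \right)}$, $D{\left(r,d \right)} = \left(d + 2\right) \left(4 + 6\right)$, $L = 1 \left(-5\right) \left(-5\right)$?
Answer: $20584$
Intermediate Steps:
$L = 25$ ($L = \left(-5\right) \left(-5\right) = 25$)
$D{\left(r,d \right)} = 20 + 10 d$ ($D{\left(r,d \right)} = \left(2 + d\right) 10 = 20 + 10 d$)
$w = -4$ ($w = \left(-4\right) 1 = -4$)
$v = -31$ ($v = -5 + \left(\left(20 + 10 \left(-5\right)\right) - -4\right) = -5 + \left(\left(20 - 50\right) + 4\right) = -5 + \left(-30 + 4\right) = -5 - 26 = -31$)
$- 664 v = \left(-664\right) \left(-31\right) = 20584$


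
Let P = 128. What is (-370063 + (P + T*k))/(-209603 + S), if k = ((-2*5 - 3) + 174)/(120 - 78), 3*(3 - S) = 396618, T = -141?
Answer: 740951/683612 ≈ 1.0839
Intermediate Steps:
S = -132203 (S = 3 - ⅓*396618 = 3 - 132206 = -132203)
k = 23/6 (k = ((-10 - 3) + 174)/42 = (-13 + 174)*(1/42) = 161*(1/42) = 23/6 ≈ 3.8333)
(-370063 + (P + T*k))/(-209603 + S) = (-370063 + (128 - 141*23/6))/(-209603 - 132203) = (-370063 + (128 - 1081/2))/(-341806) = (-370063 - 825/2)*(-1/341806) = -740951/2*(-1/341806) = 740951/683612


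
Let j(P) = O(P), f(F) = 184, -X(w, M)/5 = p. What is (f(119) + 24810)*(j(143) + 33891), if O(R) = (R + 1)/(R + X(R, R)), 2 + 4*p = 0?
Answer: 82168349862/97 ≈ 8.4710e+8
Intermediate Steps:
p = -½ (p = -½ + (¼)*0 = -½ + 0 = -½ ≈ -0.50000)
X(w, M) = 5/2 (X(w, M) = -5*(-½) = 5/2)
O(R) = (1 + R)/(5/2 + R) (O(R) = (R + 1)/(R + 5/2) = (1 + R)/(5/2 + R))
j(P) = 2*(1 + P)/(5 + 2*P)
(f(119) + 24810)*(j(143) + 33891) = (184 + 24810)*(2*(1 + 143)/(5 + 2*143) + 33891) = 24994*(2*144/(5 + 286) + 33891) = 24994*(2*144/291 + 33891) = 24994*(2*(1/291)*144 + 33891) = 24994*(96/97 + 33891) = 24994*(3287523/97) = 82168349862/97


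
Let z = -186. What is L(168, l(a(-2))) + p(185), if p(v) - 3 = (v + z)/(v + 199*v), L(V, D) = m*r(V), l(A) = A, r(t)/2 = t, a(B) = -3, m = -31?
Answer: -385281001/37000 ≈ -10413.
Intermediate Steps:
r(t) = 2*t
L(V, D) = -62*V
p(v) = 3 + (-186 + v)/(200*v) (p(v) = 3 + (v - 186)/(v + 199*v) = 3 + (-186 + v)/((200*v)) = 3 + (-186 + v)*(1/(200*v)) = 3 + (-186 + v)/(200*v))
L(168, l(a(-2))) + p(185) = -62*168 + (1/200)*(-186 + 601*185)/185 = -10416 + (1/200)*(1/185)*(-186 + 111185) = -10416 + (1/200)*(1/185)*110999 = -10416 + 110999/37000 = -385281001/37000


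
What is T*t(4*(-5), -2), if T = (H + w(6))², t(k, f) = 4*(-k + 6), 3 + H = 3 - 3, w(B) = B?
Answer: 936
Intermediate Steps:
H = -3 (H = -3 + (3 - 3) = -3 + 0 = -3)
t(k, f) = 24 - 4*k (t(k, f) = 4*(6 - k) = 24 - 4*k)
T = 9 (T = (-3 + 6)² = 3² = 9)
T*t(4*(-5), -2) = 9*(24 - 16*(-5)) = 9*(24 - 4*(-20)) = 9*(24 + 80) = 9*104 = 936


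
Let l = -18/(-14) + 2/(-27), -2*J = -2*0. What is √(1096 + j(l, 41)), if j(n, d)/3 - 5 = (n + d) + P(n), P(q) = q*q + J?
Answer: 4*√2772930/189 ≈ 35.243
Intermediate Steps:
J = 0 (J = -(-1)*0 = -½*0 = 0)
P(q) = q² (P(q) = q*q + 0 = q² + 0 = q²)
l = 229/189 (l = -18*(-1/14) + 2*(-1/27) = 9/7 - 2/27 = 229/189 ≈ 1.2116)
j(n, d) = 15 + 3*d + 3*n + 3*n² (j(n, d) = 15 + 3*((n + d) + n²) = 15 + 3*((d + n) + n²) = 15 + 3*(d + n + n²) = 15 + (3*d + 3*n + 3*n²) = 15 + 3*d + 3*n + 3*n²)
√(1096 + j(l, 41)) = √(1096 + (15 + 3*41 + 3*(229/189) + 3*(229/189)²)) = √(1096 + (15 + 123 + 229/63 + 3*(52441/35721))) = √(1096 + (15 + 123 + 229/63 + 52441/11907)) = √(1096 + 1738888/11907) = √(14788960/11907) = 4*√2772930/189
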